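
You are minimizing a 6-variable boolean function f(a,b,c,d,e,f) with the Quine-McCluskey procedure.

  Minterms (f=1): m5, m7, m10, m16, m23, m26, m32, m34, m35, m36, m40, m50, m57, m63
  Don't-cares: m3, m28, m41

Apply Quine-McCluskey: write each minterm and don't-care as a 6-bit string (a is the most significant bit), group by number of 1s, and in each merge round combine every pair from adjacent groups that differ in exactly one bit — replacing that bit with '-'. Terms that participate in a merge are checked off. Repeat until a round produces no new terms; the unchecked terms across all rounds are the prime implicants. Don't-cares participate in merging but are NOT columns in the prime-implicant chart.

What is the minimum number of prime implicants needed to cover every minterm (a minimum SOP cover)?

Round 0: 000011✓ 000101✓ 000111✓ 001010✓ 010000 010111✓ 011010✓ 011100 100000✓ 100010✓ 100011✓ 100100✓ 101000✓ 101001✓ 110010✓ 111001✓ 111111
Round 1: -00011 0-0111 0-1010 000-11 0001-1 1-0010 1-1001 10-000 100-00 1000-0 10001- 10100-
PIs = {-00011, 0-0111, 0-1010, 000-11, 0001-1, 010000, 011100, 1-0010, 1-1001, 10-000, 100-00, 1000-0, 10001-, 10100-, 111111}
Coverage chart:
  m5: 0001-1 ←essential
  m7: 0-0111,000-11,0001-1
  m10: 0-1010 ←essential
  m16: 010000 ←essential
  m23: 0-0111 ←essential
  m26: 0-1010 ←essential
  m32: 10-000,100-00,1000-0
  m34: 1-0010,1000-0,10001-
  m35: -00011,10001-
  m36: 100-00 ←essential
  m40: 10-000,10100-
  m50: 1-0010 ←essential
  m57: 1-1001 ←essential
  m63: 111111 ←essential
Essential: 0-0111, 0-1010, 0001-1, 010000, 1-0010, 1-1001, 100-00, 111111
Petrick residual → -00011, 10-000
Min cover (10 terms): b'c'd'ef + a'c'def + a'cd'ef' + a'b'c'df + a'bc'd'e'f' + ac'd'ef' + acd'e'f + ab'd'e'f' + ab'c'e'f' + abcdef

10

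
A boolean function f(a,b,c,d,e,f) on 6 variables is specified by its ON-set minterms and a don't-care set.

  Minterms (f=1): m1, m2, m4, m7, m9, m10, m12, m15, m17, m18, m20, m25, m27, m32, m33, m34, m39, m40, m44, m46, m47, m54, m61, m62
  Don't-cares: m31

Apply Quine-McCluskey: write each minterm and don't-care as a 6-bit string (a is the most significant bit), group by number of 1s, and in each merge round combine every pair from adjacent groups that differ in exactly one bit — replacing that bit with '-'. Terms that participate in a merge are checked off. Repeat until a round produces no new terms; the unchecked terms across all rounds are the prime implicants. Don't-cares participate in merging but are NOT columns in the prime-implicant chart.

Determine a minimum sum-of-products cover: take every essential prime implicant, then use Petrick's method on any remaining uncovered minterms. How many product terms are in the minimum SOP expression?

13

Round 0: 000001✓ 000010✓ 000100✓ 000111✓ 001001✓ 001010✓ 001100✓ 001111✓ 010001✓ 010010✓ 010100✓ 011001✓ 011011✓ 011111✓ 100000✓ 100001✓ 100010✓ 100111✓ 101000✓ 101100✓ 101110✓ 101111✓ 110110✓ 111101 111110✓
Round 1: -00001 -00010 -00111✓ -01100 -01111✓ 0-0001✓ 0-0010 0-0100 0-1001✓ 0-1111 00-001✓ 00-010 00-100 00-111✓ 01-001✓ 011-11 0110-1 1-1110 10-000 10-111✓ 1000-0 10000- 101-00 1011-0 10111- 11-110
Round 2: -0-111 0--001
PIs = {-0-111, -00001, -00010, -01100, 0--001, 0-0010, 0-0100, 0-1111, 00-010, 00-100, 011-11, 0110-1, 1-1110, 10-000, 1000-0, 10000-, 101-00, 1011-0, 10111-, 11-110, 111101}
Coverage chart:
  m1: -00001,0--001
  m2: -00010,0-0010,00-010
  m4: 0-0100,00-100
  m7: -0-111 ←essential
  m9: 0--001 ←essential
  m10: 00-010 ←essential
  m12: -01100,00-100
  m15: -0-111,0-1111
  m17: 0--001 ←essential
  m18: 0-0010 ←essential
  m20: 0-0100 ←essential
  m25: 0--001,0110-1
  m27: 011-11,0110-1
  m32: 10-000,1000-0,10000-
  m33: -00001,10000-
  m34: -00010,1000-0
  m39: -0-111 ←essential
  m40: 10-000,101-00
  m44: -01100,101-00,1011-0
  m46: 1-1110,1011-0,10111-
  m47: -0-111,10111-
  m54: 11-110 ←essential
  m61: 111101 ←essential
  m62: 1-1110,11-110
Essential: -0-111, 0--001, 0-0010, 0-0100, 00-010, 11-110, 111101
Petrick residual → -00001, -00010, -01100, 011-11, 1-1110, 10-000
Min cover (13 terms): b'def + b'c'd'e'f + b'c'd'ef' + b'cde'f' + a'd'e'f + a'c'd'ef' + a'c'de'f' + a'b'd'ef' + a'bcef + acdef' + ab'd'e'f' + abdef' + abcde'f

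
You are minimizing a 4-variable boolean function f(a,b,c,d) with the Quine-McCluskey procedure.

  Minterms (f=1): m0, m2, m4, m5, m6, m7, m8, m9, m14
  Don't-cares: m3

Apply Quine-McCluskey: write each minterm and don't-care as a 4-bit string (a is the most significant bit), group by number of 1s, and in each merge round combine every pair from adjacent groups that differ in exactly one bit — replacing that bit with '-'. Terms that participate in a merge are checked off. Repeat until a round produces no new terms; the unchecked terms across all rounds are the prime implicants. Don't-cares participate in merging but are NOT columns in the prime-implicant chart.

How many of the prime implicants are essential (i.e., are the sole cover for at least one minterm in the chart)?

size-2^0 implicants → 0000(✓)  0010(✓)  0011(✓)  0100(✓)  0101(✓)  0110(✓)  0111(✓)  1000(✓)  1001(✓)  1110(✓)
size-2^1 implicants → -000  -110  0-00(✓)  0-10(✓)  0-11(✓)  00-0(✓)  001-(✓)  01-0(✓)  01-1(✓)  010-(✓)  011-(✓)  100-
size-2^2 implicants → 0--0  0-1-  01--
Unchecked terms (primes): -000, -110, 0--0, 0-1-, 01--, 100-
Minterm coverage:
  m0 ⊆ -000,0--0
  m2 ⊆ 0--0,0-1-
  m4 ⊆ 0--0,01--
  m5 ⊆ 01-- [E]
  m6 ⊆ -110,0--0,0-1-,01--
  m7 ⊆ 0-1-,01--
  m8 ⊆ -000,100-
  m9 ⊆ 100- [E]
  m14 ⊆ -110 [E]
E = {-110, 01--, 100-}

3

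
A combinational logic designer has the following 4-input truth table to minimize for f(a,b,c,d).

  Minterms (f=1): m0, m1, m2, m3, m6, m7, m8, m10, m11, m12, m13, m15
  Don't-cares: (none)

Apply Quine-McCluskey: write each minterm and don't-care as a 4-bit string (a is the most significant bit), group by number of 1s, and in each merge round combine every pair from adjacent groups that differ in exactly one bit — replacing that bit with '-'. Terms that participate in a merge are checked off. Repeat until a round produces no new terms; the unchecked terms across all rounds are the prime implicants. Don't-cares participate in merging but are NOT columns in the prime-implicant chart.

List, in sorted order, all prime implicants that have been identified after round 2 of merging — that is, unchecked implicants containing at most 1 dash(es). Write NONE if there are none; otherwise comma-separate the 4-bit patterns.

size-2^0 implicants → 0000(✓)  0001(✓)  0010(✓)  0011(✓)  0110(✓)  0111(✓)  1000(✓)  1010(✓)  1011(✓)  1100(✓)  1101(✓)  1111(✓)
size-2^1 implicants → -000(✓)  -010(✓)  -011(✓)  -111(✓)  0-10(✓)  0-11(✓)  00-0(✓)  00-1(✓)  000-(✓)  001-(✓)  011-(✓)  1-00  1-11(✓)  10-0(✓)  101-(✓)  11-1  110-
size-2^2 implicants → --11  -0-0  -01-  0-1-  00--
Unchecked terms (primes): --11, -0-0, -01-, 0-1-, 00--, 1-00, 11-1, 110-

1-00, 11-1, 110-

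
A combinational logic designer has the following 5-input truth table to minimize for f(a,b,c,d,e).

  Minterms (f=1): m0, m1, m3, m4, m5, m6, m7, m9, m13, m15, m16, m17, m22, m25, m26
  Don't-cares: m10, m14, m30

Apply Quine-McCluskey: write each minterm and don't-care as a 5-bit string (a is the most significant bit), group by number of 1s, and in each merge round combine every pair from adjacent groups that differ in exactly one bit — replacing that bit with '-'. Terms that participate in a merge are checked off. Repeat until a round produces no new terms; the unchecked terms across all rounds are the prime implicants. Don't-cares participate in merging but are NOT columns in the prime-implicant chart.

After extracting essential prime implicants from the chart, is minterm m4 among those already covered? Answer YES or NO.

NO

[col 0] 00000*, 00001*, 00011*, 00100*, 00101*, 00110*, 00111*, 01001*, 01010*, 01101*, 01110*, 01111*, 10000*, 10001*, 10110*, 11001*, 11010*, 11110*
[col 1] -0000*, -0001*, -0110*, -1001*, -1010*, -1110*, 0-001*, 0-101*, 0-110*, 0-111*, 00-00*, 00-01*, 00-11*, 000-1*, 0000-*, 001-0*, 001-1*, 0010-*, 0011-*, 01-01*, 01-10*, 011-1*, 0111-*, 1-001*, 1-110*, 1000-*, 11-10*
[col 2] --001, --110, -000-, -1-10, 0--01, 0-1-1, 0-11-, 00--1, 00-0-, 001--
Prime implicants: --001, --110, -000-, -1-10, 0--01, 0-1-1, 0-11-, 00--1, 00-0-, 001--
PI chart (minterm → PIs covering it):
  0 | -000-,00-0-
  1 | --001,-000-,0--01,00--1,00-0-
  3 | 00--1  (sole → essential)
  4 | 00-0-,001--
  5 | 0--01,0-1-1,00--1,00-0-,001--
  6 | --110,0-11-,001--
  7 | 0-1-1,0-11-,00--1,001--
  9 | --001,0--01
  13 | 0--01,0-1-1
  15 | 0-1-1,0-11-
  16 | -000-  (sole → essential)
  17 | --001,-000-
  22 | --110  (sole → essential)
  25 | --001  (sole → essential)
  26 | -1-10  (sole → essential)
Essential prime implicants: --001, --110, -000-, -1-10, 00--1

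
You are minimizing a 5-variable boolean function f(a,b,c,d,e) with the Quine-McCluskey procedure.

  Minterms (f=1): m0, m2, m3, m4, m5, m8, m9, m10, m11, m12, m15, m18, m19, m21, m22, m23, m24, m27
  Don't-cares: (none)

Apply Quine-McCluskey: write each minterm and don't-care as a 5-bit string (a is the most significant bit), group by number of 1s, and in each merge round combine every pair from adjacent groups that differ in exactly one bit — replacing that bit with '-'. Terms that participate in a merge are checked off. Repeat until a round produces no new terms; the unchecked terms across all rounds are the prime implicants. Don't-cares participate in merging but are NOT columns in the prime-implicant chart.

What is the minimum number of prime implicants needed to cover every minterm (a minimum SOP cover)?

8

size-2^0 implicants → 00000(✓)  00010(✓)  00011(✓)  00100(✓)  00101(✓)  01000(✓)  01001(✓)  01010(✓)  01011(✓)  01100(✓)  01111(✓)  10010(✓)  10011(✓)  10101(✓)  10110(✓)  10111(✓)  11000(✓)  11011(✓)
size-2^1 implicants → -0010(✓)  -0011(✓)  -0101  -1000  -1011(✓)  0-000(✓)  0-010(✓)  0-011(✓)  0-100(✓)  00-00(✓)  000-0(✓)  0001-(✓)  0010-  01-00(✓)  01-11  010-0(✓)  010-1(✓)  0100-(✓)  0101-(✓)  1-011(✓)  10-10(✓)  10-11(✓)  1001-(✓)  101-1  1011-(✓)
size-2^2 implicants → --011  -001-  0--00  0-0-0  0-01-  010--  10-1-
Unchecked terms (primes): --011, -001-, -0101, -1000, 0--00, 0-0-0, 0-01-, 0010-, 01-11, 010--, 10-1-, 101-1
Minterm coverage:
  m0 ⊆ 0--00,0-0-0
  m2 ⊆ -001-,0-0-0,0-01-
  m3 ⊆ --011,-001-,0-01-
  m4 ⊆ 0--00,0010-
  m5 ⊆ -0101,0010-
  m8 ⊆ -1000,0--00,0-0-0,010--
  m9 ⊆ 010-- [E]
  m10 ⊆ 0-0-0,0-01-,010--
  m11 ⊆ --011,0-01-,01-11,010--
  m12 ⊆ 0--00 [E]
  m15 ⊆ 01-11 [E]
  m18 ⊆ -001-,10-1-
  m19 ⊆ --011,-001-,10-1-
  m21 ⊆ -0101,101-1
  m22 ⊆ 10-1- [E]
  m23 ⊆ 10-1-,101-1
  m24 ⊆ -1000 [E]
  m27 ⊆ --011 [E]
E = {--011, -1000, 0--00, 01-11, 010--, 10-1-}
Petrick residual → -001-, -0101
Cover = c'de + b'c'd + b'cd'e + bc'd'e' + a'd'e' + a'bde + a'bc' + ab'd  |cover|=8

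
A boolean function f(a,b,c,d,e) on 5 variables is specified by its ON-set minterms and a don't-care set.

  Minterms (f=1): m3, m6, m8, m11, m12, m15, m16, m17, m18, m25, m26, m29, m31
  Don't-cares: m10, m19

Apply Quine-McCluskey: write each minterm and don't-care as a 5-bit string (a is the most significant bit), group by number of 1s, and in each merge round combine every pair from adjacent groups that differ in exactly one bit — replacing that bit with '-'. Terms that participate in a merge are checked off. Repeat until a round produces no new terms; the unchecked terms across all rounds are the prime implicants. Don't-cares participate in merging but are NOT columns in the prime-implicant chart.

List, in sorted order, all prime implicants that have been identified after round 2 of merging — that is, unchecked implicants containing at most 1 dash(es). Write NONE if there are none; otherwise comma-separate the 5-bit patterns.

-0011, -1010, -1111, 0-011, 00110, 01-00, 01-11, 010-0, 0101-, 1-001, 1-010, 11-01, 111-1

[col 0] 00011*, 00110, 01000*, 01010*, 01011*, 01100*, 01111*, 10000*, 10001*, 10010*, 10011*, 11001*, 11010*, 11101*, 11111*
[col 1] -0011, -1010, -1111, 0-011, 01-00, 01-11, 010-0, 0101-, 1-001, 1-010, 100-0*, 100-1*, 1000-*, 1001-*, 11-01, 111-1
[col 2] 100--
Prime implicants: -0011, -1010, -1111, 0-011, 00110, 01-00, 01-11, 010-0, 0101-, 1-001, 1-010, 100--, 11-01, 111-1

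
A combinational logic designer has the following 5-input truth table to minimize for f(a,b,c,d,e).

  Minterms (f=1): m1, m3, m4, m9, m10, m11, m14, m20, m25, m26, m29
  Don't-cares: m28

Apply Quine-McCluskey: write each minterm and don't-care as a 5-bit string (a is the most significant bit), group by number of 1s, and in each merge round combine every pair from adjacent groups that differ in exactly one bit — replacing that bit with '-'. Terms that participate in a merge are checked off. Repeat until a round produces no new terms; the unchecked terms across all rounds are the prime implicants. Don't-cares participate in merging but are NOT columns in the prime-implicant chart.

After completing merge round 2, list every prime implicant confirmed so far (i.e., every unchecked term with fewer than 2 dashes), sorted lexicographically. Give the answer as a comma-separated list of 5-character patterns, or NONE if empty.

[col 0] 00001*, 00011*, 00100*, 01001*, 01010*, 01011*, 01110*, 10100*, 11001*, 11010*, 11100*, 11101*
[col 1] -0100, -1001, -1010, 0-001*, 0-011*, 000-1*, 01-10, 010-1*, 0101-, 1-100, 11-01, 1110-
[col 2] 0-0-1
Prime implicants: -0100, -1001, -1010, 0-0-1, 01-10, 0101-, 1-100, 11-01, 1110-

-0100, -1001, -1010, 01-10, 0101-, 1-100, 11-01, 1110-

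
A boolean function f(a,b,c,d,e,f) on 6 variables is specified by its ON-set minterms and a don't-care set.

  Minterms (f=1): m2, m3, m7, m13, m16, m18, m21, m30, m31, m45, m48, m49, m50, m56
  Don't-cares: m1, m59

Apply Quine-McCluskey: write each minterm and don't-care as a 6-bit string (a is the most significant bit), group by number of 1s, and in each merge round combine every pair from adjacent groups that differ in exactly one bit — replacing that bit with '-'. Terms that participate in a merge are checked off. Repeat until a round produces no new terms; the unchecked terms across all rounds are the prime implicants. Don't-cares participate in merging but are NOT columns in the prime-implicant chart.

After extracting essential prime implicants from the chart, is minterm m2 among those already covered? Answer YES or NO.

[col 0] 000001*, 000010*, 000011*, 000111*, 001101*, 010000*, 010010*, 010101, 011110*, 011111*, 101101*, 110000*, 110001*, 110010*, 111000*, 111011
[col 1] -01101, -10000*, -10010*, 0-0010, 000-11, 0000-1, 00001-, 0100-0*, 01111-, 11-000, 1100-0*, 11000-
[col 2] -100-0
Prime implicants: -01101, -100-0, 0-0010, 000-11, 0000-1, 00001-, 010101, 01111-, 11-000, 11000-, 111011
PI chart (minterm → PIs covering it):
  2 | 0-0010,00001-
  3 | 000-11,0000-1,00001-
  7 | 000-11  (sole → essential)
  13 | -01101  (sole → essential)
  16 | -100-0  (sole → essential)
  18 | -100-0,0-0010
  21 | 010101  (sole → essential)
  30 | 01111-  (sole → essential)
  31 | 01111-  (sole → essential)
  45 | -01101  (sole → essential)
  48 | -100-0,11-000,11000-
  49 | 11000-  (sole → essential)
  50 | -100-0  (sole → essential)
  56 | 11-000  (sole → essential)
Essential prime implicants: -01101, -100-0, 000-11, 010101, 01111-, 11-000, 11000-

NO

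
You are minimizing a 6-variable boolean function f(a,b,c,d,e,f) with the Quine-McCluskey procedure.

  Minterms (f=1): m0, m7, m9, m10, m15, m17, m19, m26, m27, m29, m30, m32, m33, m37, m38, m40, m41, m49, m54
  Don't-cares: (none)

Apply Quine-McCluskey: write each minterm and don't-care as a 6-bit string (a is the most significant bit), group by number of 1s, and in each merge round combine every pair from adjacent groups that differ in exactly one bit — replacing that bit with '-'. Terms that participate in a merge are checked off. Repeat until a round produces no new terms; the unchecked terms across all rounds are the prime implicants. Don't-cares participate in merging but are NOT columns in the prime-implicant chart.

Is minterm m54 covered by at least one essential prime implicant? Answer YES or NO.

YES

[col 0] 000000*, 000111*, 001001*, 001010*, 001111*, 010001*, 010011*, 011010*, 011011*, 011101, 011110*, 100000*, 100001*, 100101*, 100110*, 101000*, 101001*, 110001*, 110110*
[col 1] -00000, -01001, -10001, 0-1010, 00-111, 01-011, 0100-1, 011-10, 01101-, 1-0001, 1-0110, 10-000*, 10-001*, 100-01, 10000-*, 10100-*
[col 2] 10-00-
Prime implicants: -00000, -01001, -10001, 0-1010, 00-111, 01-011, 0100-1, 011-10, 01101-, 011101, 1-0001, 1-0110, 10-00-, 100-01
PI chart (minterm → PIs covering it):
  0 | -00000  (sole → essential)
  7 | 00-111  (sole → essential)
  9 | -01001  (sole → essential)
  10 | 0-1010  (sole → essential)
  15 | 00-111  (sole → essential)
  17 | -10001,0100-1
  19 | 01-011,0100-1
  26 | 0-1010,011-10,01101-
  27 | 01-011,01101-
  29 | 011101  (sole → essential)
  30 | 011-10  (sole → essential)
  32 | -00000,10-00-
  33 | 1-0001,10-00-,100-01
  37 | 100-01  (sole → essential)
  38 | 1-0110  (sole → essential)
  40 | 10-00-  (sole → essential)
  41 | -01001,10-00-
  49 | -10001,1-0001
  54 | 1-0110  (sole → essential)
Essential prime implicants: -00000, -01001, 0-1010, 00-111, 011-10, 011101, 1-0110, 10-00-, 100-01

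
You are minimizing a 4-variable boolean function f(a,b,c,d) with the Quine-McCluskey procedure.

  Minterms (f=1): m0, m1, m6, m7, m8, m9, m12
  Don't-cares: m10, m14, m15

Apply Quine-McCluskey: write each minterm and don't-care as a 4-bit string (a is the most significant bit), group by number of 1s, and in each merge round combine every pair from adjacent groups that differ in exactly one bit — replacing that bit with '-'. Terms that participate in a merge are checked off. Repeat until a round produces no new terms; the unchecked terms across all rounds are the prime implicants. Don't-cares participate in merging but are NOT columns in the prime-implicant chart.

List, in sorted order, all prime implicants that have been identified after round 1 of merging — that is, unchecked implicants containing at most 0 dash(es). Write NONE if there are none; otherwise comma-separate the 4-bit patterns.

NONE

size-2^0 implicants → 0000(✓)  0001(✓)  0110(✓)  0111(✓)  1000(✓)  1001(✓)  1010(✓)  1100(✓)  1110(✓)  1111(✓)
size-2^1 implicants → -000(✓)  -001(✓)  -110(✓)  -111(✓)  000-(✓)  011-(✓)  1-00(✓)  1-10(✓)  10-0(✓)  100-(✓)  11-0(✓)  111-(✓)
size-2^2 implicants → -00-  -11-  1--0
Unchecked terms (primes): -00-, -11-, 1--0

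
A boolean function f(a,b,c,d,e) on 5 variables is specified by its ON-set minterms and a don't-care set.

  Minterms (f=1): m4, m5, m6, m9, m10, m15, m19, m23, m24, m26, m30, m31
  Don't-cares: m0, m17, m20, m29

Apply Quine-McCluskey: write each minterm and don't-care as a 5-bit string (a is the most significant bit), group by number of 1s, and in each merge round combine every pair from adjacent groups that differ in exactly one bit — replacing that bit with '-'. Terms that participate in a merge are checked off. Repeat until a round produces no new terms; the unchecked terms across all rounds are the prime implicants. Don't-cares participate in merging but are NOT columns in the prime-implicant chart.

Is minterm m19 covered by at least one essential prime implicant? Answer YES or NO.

NO

[col 0] 00000*, 00100*, 00101*, 00110*, 01001, 01010*, 01111*, 10001*, 10011*, 10100*, 10111*, 11000*, 11010*, 11101*, 11110*, 11111*
[col 1] -0100, -1010, -1111, 00-00, 001-0, 0010-, 1-111, 10-11, 100-1, 11-10, 110-0, 111-1, 1111-
Prime implicants: -0100, -1010, -1111, 00-00, 001-0, 0010-, 01001, 1-111, 10-11, 100-1, 11-10, 110-0, 111-1, 1111-
PI chart (minterm → PIs covering it):
  4 | -0100,00-00,001-0,0010-
  5 | 0010-  (sole → essential)
  6 | 001-0  (sole → essential)
  9 | 01001  (sole → essential)
  10 | -1010  (sole → essential)
  15 | -1111  (sole → essential)
  19 | 10-11,100-1
  23 | 1-111,10-11
  24 | 110-0  (sole → essential)
  26 | -1010,11-10,110-0
  30 | 11-10,1111-
  31 | -1111,1-111,111-1,1111-
Essential prime implicants: -1010, -1111, 001-0, 0010-, 01001, 110-0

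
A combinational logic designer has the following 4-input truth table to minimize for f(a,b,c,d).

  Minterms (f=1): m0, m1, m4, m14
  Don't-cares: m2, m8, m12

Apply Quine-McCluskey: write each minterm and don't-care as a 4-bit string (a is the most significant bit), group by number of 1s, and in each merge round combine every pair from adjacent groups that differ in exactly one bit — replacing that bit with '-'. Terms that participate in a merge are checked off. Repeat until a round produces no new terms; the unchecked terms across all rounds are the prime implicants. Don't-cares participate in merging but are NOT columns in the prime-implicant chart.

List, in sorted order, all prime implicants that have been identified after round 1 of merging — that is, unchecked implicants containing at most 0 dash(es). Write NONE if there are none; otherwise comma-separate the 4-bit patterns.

size-2^0 implicants → 0000(✓)  0001(✓)  0010(✓)  0100(✓)  1000(✓)  1100(✓)  1110(✓)
size-2^1 implicants → -000(✓)  -100(✓)  0-00(✓)  00-0  000-  1-00(✓)  11-0
size-2^2 implicants → --00
Unchecked terms (primes): --00, 00-0, 000-, 11-0

NONE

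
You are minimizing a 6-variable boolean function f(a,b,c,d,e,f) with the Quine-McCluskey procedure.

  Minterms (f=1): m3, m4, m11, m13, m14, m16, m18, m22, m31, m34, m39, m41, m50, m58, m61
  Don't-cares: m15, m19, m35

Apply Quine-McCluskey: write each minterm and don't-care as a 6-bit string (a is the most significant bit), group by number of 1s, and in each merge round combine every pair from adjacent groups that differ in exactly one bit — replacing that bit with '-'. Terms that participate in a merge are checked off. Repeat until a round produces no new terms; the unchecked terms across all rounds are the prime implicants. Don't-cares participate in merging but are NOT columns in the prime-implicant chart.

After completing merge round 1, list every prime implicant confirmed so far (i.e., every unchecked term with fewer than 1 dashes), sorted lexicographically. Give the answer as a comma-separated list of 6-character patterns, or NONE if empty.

[col 0] 000011*, 000100, 001011*, 001101*, 001110*, 001111*, 010000*, 010010*, 010011*, 010110*, 011111*, 100010*, 100011*, 100111*, 101001, 110010*, 111010*, 111101
[col 1] -00011, -10010, 0-0011, 0-1111, 00-011, 001-11, 0011-1, 00111-, 010-10, 0100-0, 01001-, 1-0010, 100-11, 10001-, 11-010
Prime implicants: -00011, -10010, 0-0011, 0-1111, 00-011, 000100, 001-11, 0011-1, 00111-, 010-10, 0100-0, 01001-, 1-0010, 100-11, 10001-, 101001, 11-010, 111101

000100, 101001, 111101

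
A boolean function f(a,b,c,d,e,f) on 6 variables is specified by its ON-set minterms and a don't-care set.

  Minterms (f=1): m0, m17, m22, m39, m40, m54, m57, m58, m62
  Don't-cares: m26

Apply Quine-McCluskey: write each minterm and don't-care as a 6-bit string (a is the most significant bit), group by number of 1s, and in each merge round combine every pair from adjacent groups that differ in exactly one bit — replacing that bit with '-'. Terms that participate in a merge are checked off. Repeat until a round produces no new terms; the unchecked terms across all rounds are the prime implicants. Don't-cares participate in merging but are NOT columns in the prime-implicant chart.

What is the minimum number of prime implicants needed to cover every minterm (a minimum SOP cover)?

[col 0] 000000, 010001, 010110*, 011010*, 100111, 101000, 110110*, 111001, 111010*, 111110*
[col 1] -10110, -11010, 11-110, 111-10
Prime implicants: -10110, -11010, 000000, 010001, 100111, 101000, 11-110, 111-10, 111001
PI chart (minterm → PIs covering it):
  0 | 000000  (sole → essential)
  17 | 010001  (sole → essential)
  22 | -10110  (sole → essential)
  39 | 100111  (sole → essential)
  40 | 101000  (sole → essential)
  54 | -10110,11-110
  57 | 111001  (sole → essential)
  58 | -11010,111-10
  62 | 11-110,111-10
Essential prime implicants: -10110, 000000, 010001, 100111, 101000, 111001
Petrick residual → 111-10
Minimum SOP uses 7 PIs: bc'def' + a'b'c'd'e'f' + a'bc'd'e'f + ab'c'def + ab'cd'e'f' + abcef' + abcd'e'f

7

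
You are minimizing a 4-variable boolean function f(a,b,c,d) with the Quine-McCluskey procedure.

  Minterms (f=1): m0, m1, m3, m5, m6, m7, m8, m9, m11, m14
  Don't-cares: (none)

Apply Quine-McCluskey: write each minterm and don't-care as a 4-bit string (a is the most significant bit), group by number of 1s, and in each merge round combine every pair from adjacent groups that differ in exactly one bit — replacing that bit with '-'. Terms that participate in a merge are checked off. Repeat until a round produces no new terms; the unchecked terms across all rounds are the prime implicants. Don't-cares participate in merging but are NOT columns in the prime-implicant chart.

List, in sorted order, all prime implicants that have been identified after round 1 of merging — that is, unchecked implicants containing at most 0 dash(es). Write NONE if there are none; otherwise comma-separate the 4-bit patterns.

NONE

[col 0] 0000*, 0001*, 0011*, 0101*, 0110*, 0111*, 1000*, 1001*, 1011*, 1110*
[col 1] -000*, -001*, -011*, -110, 0-01*, 0-11*, 00-1*, 000-*, 01-1*, 011-, 10-1*, 100-*
[col 2] -0-1, -00-, 0--1
Prime implicants: -0-1, -00-, -110, 0--1, 011-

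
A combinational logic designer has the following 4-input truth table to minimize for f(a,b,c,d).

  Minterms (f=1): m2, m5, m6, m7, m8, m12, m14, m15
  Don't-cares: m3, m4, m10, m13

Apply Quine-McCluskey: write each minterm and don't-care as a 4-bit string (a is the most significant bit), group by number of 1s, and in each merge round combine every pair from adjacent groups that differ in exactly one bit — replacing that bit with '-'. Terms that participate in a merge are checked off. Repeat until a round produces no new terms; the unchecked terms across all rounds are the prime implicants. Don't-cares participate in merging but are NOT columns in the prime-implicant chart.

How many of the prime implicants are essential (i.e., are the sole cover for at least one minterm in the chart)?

2

Round 0: 0010✓ 0011✓ 0100✓ 0101✓ 0110✓ 0111✓ 1000✓ 1010✓ 1100✓ 1101✓ 1110✓ 1111✓
Round 1: -010✓ -100✓ -101✓ -110✓ -111✓ 0-10✓ 0-11✓ 001-✓ 01-0✓ 01-1✓ 010-✓ 011-✓ 1-00✓ 1-10✓ 10-0✓ 11-0✓ 11-1✓ 110-✓ 111-✓
Round 2: --10 -1-0✓ -1-1✓ -10-✓ -11-✓ 0-1- 01--✓ 1--0 11--✓
Round 3: -1--
PIs = {--10, -1--, 0-1-, 1--0}
Coverage chart:
  m2: --10,0-1-
  m5: -1-- ←essential
  m6: --10,-1--,0-1-
  m7: -1--,0-1-
  m8: 1--0 ←essential
  m12: -1--,1--0
  m14: --10,-1--,1--0
  m15: -1-- ←essential
Essential: -1--, 1--0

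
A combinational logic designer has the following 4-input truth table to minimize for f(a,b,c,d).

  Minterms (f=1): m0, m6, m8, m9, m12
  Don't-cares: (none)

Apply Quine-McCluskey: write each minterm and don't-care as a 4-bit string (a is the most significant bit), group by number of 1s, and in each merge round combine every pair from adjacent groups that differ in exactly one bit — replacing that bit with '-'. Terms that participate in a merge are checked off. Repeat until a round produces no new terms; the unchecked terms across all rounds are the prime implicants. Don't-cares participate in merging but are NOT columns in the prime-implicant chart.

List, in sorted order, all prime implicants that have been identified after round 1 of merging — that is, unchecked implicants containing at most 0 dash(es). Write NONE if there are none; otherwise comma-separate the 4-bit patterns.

0110

[col 0] 0000*, 0110, 1000*, 1001*, 1100*
[col 1] -000, 1-00, 100-
Prime implicants: -000, 0110, 1-00, 100-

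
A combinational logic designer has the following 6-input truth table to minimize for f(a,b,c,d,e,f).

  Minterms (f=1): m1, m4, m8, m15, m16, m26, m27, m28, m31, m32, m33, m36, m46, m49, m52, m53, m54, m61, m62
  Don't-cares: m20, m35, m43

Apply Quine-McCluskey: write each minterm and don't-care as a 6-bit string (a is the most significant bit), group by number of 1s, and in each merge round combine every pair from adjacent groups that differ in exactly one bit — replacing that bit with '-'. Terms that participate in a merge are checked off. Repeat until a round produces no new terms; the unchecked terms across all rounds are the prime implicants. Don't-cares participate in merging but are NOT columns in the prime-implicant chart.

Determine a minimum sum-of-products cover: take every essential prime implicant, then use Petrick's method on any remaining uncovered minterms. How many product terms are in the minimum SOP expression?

size-2^0 implicants → 000001(✓)  000100(✓)  001000  001111(✓)  010000(✓)  010100(✓)  011010(✓)  011011(✓)  011100(✓)  011111(✓)  100000(✓)  100001(✓)  100011(✓)  100100(✓)  101011(✓)  101110(✓)  110001(✓)  110100(✓)  110101(✓)  110110(✓)  111101(✓)  111110(✓)
size-2^1 implicants → -00001  -00100(✓)  -10100(✓)  0-0100(✓)  0-1111  01-100  010-00  011-11  01101-  1-0001  1-0100(✓)  1-1110  10-011  100-00  1000-1  10000-  11-101  11-110  110-01  1101-0  11010-
size-2^2 implicants → --0100
Unchecked terms (primes): --0100, -00001, 0-1111, 001000, 01-100, 010-00, 011-11, 01101-, 1-0001, 1-1110, 10-011, 100-00, 1000-1, 10000-, 11-101, 11-110, 110-01, 1101-0, 11010-
Minterm coverage:
  m1 ⊆ -00001 [E]
  m4 ⊆ --0100 [E]
  m8 ⊆ 001000 [E]
  m15 ⊆ 0-1111 [E]
  m16 ⊆ 010-00 [E]
  m26 ⊆ 01101- [E]
  m27 ⊆ 011-11,01101-
  m28 ⊆ 01-100 [E]
  m31 ⊆ 0-1111,011-11
  m32 ⊆ 100-00,10000-
  m33 ⊆ -00001,1-0001,1000-1,10000-
  m36 ⊆ --0100,100-00
  m46 ⊆ 1-1110 [E]
  m49 ⊆ 1-0001,110-01
  m52 ⊆ --0100,1101-0,11010-
  m53 ⊆ 11-101,110-01,11010-
  m54 ⊆ 11-110,1101-0
  m61 ⊆ 11-101 [E]
  m62 ⊆ 1-1110,11-110
E = {--0100, -00001, 0-1111, 001000, 01-100, 010-00, 01101-, 1-1110, 11-101}
Petrick residual → 1-0001, 100-00, 11-110
Cover = c'de'f' + b'c'd'e'f + a'cdef + a'b'cd'e'f' + a'bde'f' + a'bc'e'f' + a'bcd'e + ac'd'e'f + acdef' + ab'c'e'f' + abde'f + abdef'  |cover|=12

12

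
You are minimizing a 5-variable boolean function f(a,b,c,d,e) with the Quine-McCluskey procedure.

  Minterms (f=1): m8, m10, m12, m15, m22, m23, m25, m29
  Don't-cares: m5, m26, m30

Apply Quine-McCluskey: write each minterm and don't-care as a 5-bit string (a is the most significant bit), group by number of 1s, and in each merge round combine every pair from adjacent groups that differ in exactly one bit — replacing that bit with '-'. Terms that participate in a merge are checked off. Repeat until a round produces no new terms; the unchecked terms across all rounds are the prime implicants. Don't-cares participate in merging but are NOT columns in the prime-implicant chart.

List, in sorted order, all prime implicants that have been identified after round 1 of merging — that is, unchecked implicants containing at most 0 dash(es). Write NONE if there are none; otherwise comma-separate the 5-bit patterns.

00101, 01111

size-2^0 implicants → 00101  01000(✓)  01010(✓)  01100(✓)  01111  10110(✓)  10111(✓)  11001(✓)  11010(✓)  11101(✓)  11110(✓)
size-2^1 implicants → -1010  01-00  010-0  1-110  1011-  11-01  11-10
Unchecked terms (primes): -1010, 00101, 01-00, 010-0, 01111, 1-110, 1011-, 11-01, 11-10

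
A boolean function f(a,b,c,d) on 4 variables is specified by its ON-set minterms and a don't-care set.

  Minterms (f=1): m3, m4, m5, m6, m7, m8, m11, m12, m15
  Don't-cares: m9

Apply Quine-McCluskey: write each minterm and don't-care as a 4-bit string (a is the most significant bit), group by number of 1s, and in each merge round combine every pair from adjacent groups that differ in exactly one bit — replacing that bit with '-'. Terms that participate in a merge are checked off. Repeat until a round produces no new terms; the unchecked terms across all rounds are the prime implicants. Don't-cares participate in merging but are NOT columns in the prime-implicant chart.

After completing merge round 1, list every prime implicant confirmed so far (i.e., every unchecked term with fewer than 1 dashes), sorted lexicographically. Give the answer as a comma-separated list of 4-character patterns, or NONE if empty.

NONE

Round 0: 0011✓ 0100✓ 0101✓ 0110✓ 0111✓ 1000✓ 1001✓ 1011✓ 1100✓ 1111✓
Round 1: -011✓ -100 -111✓ 0-11✓ 01-0✓ 01-1✓ 010-✓ 011-✓ 1-00 1-11✓ 10-1 100-
Round 2: --11 01--
PIs = {--11, -100, 01--, 1-00, 10-1, 100-}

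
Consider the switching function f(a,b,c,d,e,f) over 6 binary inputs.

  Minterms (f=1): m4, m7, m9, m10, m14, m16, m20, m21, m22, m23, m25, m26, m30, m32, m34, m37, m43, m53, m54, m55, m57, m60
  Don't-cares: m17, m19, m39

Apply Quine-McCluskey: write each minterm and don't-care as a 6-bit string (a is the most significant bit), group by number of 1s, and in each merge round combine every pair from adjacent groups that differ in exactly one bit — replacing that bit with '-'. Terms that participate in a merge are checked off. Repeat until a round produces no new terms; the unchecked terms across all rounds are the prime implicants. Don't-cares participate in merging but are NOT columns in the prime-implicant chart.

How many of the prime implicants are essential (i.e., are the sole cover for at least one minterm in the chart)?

11

Round 0: 000100✓ 000111✓ 001001✓ 001010✓ 001110✓ 010000✓ 010001✓ 010011✓ 010100✓ 010101✓ 010110✓ 010111✓ 011001✓ 011010✓ 011110✓ 100000✓ 100010✓ 100101✓ 100111✓ 101011 110101✓ 110110✓ 110111✓ 111001✓ 111100
Round 1: -00111✓ -10101✓ -10110✓ -10111✓ -11001 0-0100 0-0111✓ 0-1001 0-1010✓ 0-1110✓ 001-10✓ 01-001 01-110 010-00✓ 010-01✓ 010-11✓ 0100-1✓ 01000-✓ 0101-0✓ 0101-1✓ 01010-✓ 01011-✓ 011-10✓ 1-0101✓ 1-0111✓ 1000-0 1001-1✓ 1101-1✓ 11011-✓
Round 2: --0111 -101-1 -1011- 0-1-10 010--1 010-0- 0101-- 1-01-1
PIs = {--0111, -101-1, -1011-, -11001, 0-0100, 0-1-10, 0-1001, 01-001, 01-110, 010--1, 010-0-, 0101--, 1-01-1, 1000-0, 101011, 111100}
Coverage chart:
  m4: 0-0100 ←essential
  m7: --0111 ←essential
  m9: 0-1001 ←essential
  m10: 0-1-10 ←essential
  m14: 0-1-10 ←essential
  m16: 010-0- ←essential
  m20: 0-0100,010-0-,0101--
  m21: -101-1,010--1,010-0-,0101--
  m22: -1011-,01-110,0101--
  m23: --0111,-101-1,-1011-,010--1,0101--
  m25: -11001,0-1001,01-001
  m26: 0-1-10 ←essential
  m30: 0-1-10,01-110
  m32: 1000-0 ←essential
  m34: 1000-0 ←essential
  m37: 1-01-1 ←essential
  m43: 101011 ←essential
  m53: -101-1,1-01-1
  m54: -1011- ←essential
  m55: --0111,-101-1,-1011-,1-01-1
  m57: -11001 ←essential
  m60: 111100 ←essential
Essential: --0111, -1011-, -11001, 0-0100, 0-1-10, 0-1001, 010-0-, 1-01-1, 1000-0, 101011, 111100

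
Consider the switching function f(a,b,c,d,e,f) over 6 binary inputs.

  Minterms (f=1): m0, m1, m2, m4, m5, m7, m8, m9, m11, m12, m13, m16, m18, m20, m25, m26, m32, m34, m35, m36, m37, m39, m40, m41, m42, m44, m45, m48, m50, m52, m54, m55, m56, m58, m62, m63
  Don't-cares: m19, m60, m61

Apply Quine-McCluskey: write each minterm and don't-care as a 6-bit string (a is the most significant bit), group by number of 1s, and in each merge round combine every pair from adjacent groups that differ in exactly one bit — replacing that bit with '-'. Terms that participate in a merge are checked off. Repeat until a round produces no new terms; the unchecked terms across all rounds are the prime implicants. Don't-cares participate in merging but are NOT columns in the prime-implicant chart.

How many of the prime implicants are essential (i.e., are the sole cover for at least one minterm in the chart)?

9

size-2^0 implicants → 000000(✓)  000001(✓)  000010(✓)  000100(✓)  000101(✓)  000111(✓)  001000(✓)  001001(✓)  001011(✓)  001100(✓)  001101(✓)  010000(✓)  010010(✓)  010011(✓)  010100(✓)  011001(✓)  011010(✓)  100000(✓)  100010(✓)  100011(✓)  100100(✓)  100101(✓)  100111(✓)  101000(✓)  101001(✓)  101010(✓)  101100(✓)  101101(✓)  110000(✓)  110010(✓)  110100(✓)  110110(✓)  110111(✓)  111000(✓)  111010(✓)  111100(✓)  111101(✓)  111110(✓)  111111(✓)
size-2^1 implicants → -00000(✓)  -00010(✓)  -00100(✓)  -00101(✓)  -00111(✓)  -01000(✓)  -01001(✓)  -01100(✓)  -01101(✓)  -10000(✓)  -10010(✓)  -10100(✓)  -11010(✓)  0-0000(✓)  0-0010(✓)  0-0100(✓)  0-1001  00-000(✓)  00-001(✓)  00-100(✓)  00-101(✓)  000-00(✓)  000-01(✓)  0000-0(✓)  00000-(✓)  0001-1(✓)  00010-(✓)  001-00(✓)  001-01(✓)  0010-1  00100-(✓)  00110-(✓)  01-010(✓)  010-00(✓)  0100-0(✓)  01001-  1-0000(✓)  1-0010(✓)  1-0100(✓)  1-0111  1-1000(✓)  1-1010(✓)  1-1100(✓)  1-1101(✓)  10-000(✓)  10-010(✓)  10-100(✓)  10-101(✓)  100-00(✓)  100-11  1000-0(✓)  10001-  1001-1(✓)  10010-(✓)  101-00(✓)  101-01(✓)  1010-0(✓)  10100-(✓)  10110-(✓)  11-000(✓)  11-010(✓)  11-100(✓)  11-110(✓)  11-111(✓)  110-00(✓)  110-10(✓)  1100-0(✓)  1101-0(✓)  11011-(✓)  111-00(✓)  111-10(✓)  1110-0(✓)  1111-0(✓)  1111-1(✓)  11110-(✓)  11111-(✓)
size-2^2 implicants → --0000(✓)  --0010(✓)  --0100(✓)  -0-000(✓)  -0-100(✓)  -0-101(✓)  -00-00(✓)  -000-0(✓)  -001-1  -0010-(✓)  -01-00(✓)  -01-01(✓)  -0100-(✓)  -0110-(✓)  -1-010  -10-00(✓)  -100-0(✓)  0-0-00(✓)  0-00-0(✓)  00--00(✓)  00--01(✓)  00-00-(✓)  00-10-(✓)  000-0-(✓)  001-0-(✓)  1--000(✓)  1--010(✓)  1--100(✓)  1-0-00(✓)  1-00-0(✓)  1-1-00(✓)  1-10-0(✓)  1-110-  10--00(✓)  10-0-0(✓)  10-10-(✓)  101-0-(✓)  11--00(✓)  11--10(✓)  11-0-0(✓)  11-1-0(✓)  11-11-  110--0(✓)  111--0(✓)  1111--
size-2^3 implicants → --0-00  --00-0  -0--00  -0-10-  -01-0-  00--0-  1---00  1--0-0  11---0
Unchecked terms (primes): --0-00, --00-0, -0--00, -0-10-, -001-1, -01-0-, -1-010, 0-1001, 00--0-, 0010-1, 01001-, 1---00, 1--0-0, 1-0111, 1-110-, 100-11, 10001-, 11---0, 11-11-, 1111--
Minterm coverage:
  m0 ⊆ --0-00,--00-0,-0--00,00--0-
  m1 ⊆ 00--0- [E]
  m2 ⊆ --00-0 [E]
  m4 ⊆ --0-00,-0--00,-0-10-,00--0-
  m5 ⊆ -0-10-,-001-1,00--0-
  m7 ⊆ -001-1 [E]
  m8 ⊆ -0--00,-01-0-,00--0-
  m9 ⊆ -01-0-,0-1001,00--0-,0010-1
  m11 ⊆ 0010-1 [E]
  m12 ⊆ -0--00,-0-10-,-01-0-,00--0-
  m13 ⊆ -0-10-,-01-0-,00--0-
  m16 ⊆ --0-00,--00-0
  m18 ⊆ --00-0,-1-010,01001-
  m20 ⊆ --0-00 [E]
  m25 ⊆ 0-1001 [E]
  m26 ⊆ -1-010 [E]
  m32 ⊆ --0-00,--00-0,-0--00,1---00,1--0-0
  m34 ⊆ --00-0,1--0-0,10001-
  m35 ⊆ 100-11,10001-
  m36 ⊆ --0-00,-0--00,-0-10-,1---00
  m37 ⊆ -0-10-,-001-1
  m39 ⊆ -001-1,1-0111,100-11
  m40 ⊆ -0--00,-01-0-,1---00,1--0-0
  m41 ⊆ -01-0- [E]
  m42 ⊆ 1--0-0 [E]
  m44 ⊆ -0--00,-0-10-,-01-0-,1---00,1-110-
  m45 ⊆ -0-10-,-01-0-,1-110-
  m48 ⊆ --0-00,--00-0,1---00,1--0-0,11---0
  m50 ⊆ --00-0,-1-010,1--0-0,11---0
  m52 ⊆ --0-00,1---00,11---0
  m54 ⊆ 11---0,11-11-
  m55 ⊆ 1-0111,11-11-
  m56 ⊆ 1---00,1--0-0,11---0
  m58 ⊆ -1-010,1--0-0,11---0
  m62 ⊆ 11---0,11-11-,1111--
  m63 ⊆ 11-11-,1111--
E = {--0-00, --00-0, -001-1, -01-0-, -1-010, 0-1001, 00--0-, 0010-1, 1--0-0}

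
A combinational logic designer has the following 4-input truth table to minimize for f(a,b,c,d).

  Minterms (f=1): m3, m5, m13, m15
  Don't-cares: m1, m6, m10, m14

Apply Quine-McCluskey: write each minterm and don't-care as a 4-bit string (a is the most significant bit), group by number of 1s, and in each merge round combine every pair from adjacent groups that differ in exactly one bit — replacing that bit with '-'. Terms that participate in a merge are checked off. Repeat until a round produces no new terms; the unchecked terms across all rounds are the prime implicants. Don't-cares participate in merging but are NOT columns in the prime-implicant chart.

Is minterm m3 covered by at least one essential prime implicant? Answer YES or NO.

YES

Round 0: 0001✓ 0011✓ 0101✓ 0110✓ 1010✓ 1101✓ 1110✓ 1111✓
Round 1: -101 -110 0-01 00-1 1-10 11-1 111-
PIs = {-101, -110, 0-01, 00-1, 1-10, 11-1, 111-}
Coverage chart:
  m3: 00-1 ←essential
  m5: -101,0-01
  m13: -101,11-1
  m15: 11-1,111-
Essential: 00-1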